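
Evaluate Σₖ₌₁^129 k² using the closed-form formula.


n = 129
n(n+1)(2n+1)/6 = 129×130×259/6
= 4343430/6 = 723905

Σk² = 723905


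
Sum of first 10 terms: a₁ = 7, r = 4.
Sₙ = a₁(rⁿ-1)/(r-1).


Sₙ = 7×(4^10 - 1)/(4 - 1)
= 7×(1048576 - 1)/3
= 7×1048575/3
= 2446675

S_10 = 2446675


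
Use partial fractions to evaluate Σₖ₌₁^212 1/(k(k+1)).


1/(k(k+1)) = 1/k - 1/(k+1) (partial fractions)
Telescoping: Σ = 1 - 1/213 = 212/213

Sum = 212/213


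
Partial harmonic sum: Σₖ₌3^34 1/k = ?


Σₖ₌3^34 1/k = 1/3 + 1/4 + 1/5 + ... + 1/34
= 34370802258349/13127595717600
≈ 2.6182

Sum = 34370802258349/13127595717600 ≈ 2.6182


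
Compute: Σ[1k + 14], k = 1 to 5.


Σ(1k+14) = 1·Σk + 14·n
= 1·15 + 14·5
= 15 + 70 = 85

Σ = 85


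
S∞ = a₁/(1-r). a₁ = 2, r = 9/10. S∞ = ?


S∞ = a₁/(1-r) = 2/(1 - 9/10)
= 2/(1/10)
= 20

S∞ = 20


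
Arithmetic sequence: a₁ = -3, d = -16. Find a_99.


aₙ = a₁ + (n-1)d
= -3 + (99-1)×-16
= -3 - 1568
= -1571

a_99 = -1571


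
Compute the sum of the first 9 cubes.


n(n+1)/2 = 9×10/2 = 45
Σk³ = 45² = 2025

Σk³ = 2025


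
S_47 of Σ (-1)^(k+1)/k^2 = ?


S = 1 - 1/4 + 1/9 - 1/16 + 1/25 - 1/36 + 1/49 - 1/64 ± ...
= 0.8227
(Full series converges to +π²/12 ≈ +0.8225)

S_47 = 0.8227


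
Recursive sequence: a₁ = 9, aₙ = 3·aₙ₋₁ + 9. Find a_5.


Computing step by step:
a_1 = 9
a_2 = 36
a_3 = 117
a_4 = 360
a_5 = 1089


a_5 = 1089


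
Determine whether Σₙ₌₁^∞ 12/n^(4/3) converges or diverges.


p-series test: Σ c/n^p converges if p > 1, diverges if p ≤ 1 (constant c > 0 doesn't affect convergence).
p = 4/3
4/3 > 1 → CONVERGES

Converges (p = 4/3 > 1)


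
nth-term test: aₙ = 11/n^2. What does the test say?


lim(n→∞) 11/n^2 = 0
lim aₙ = 0 → nth-term test is INCONCLUSIVE
(Need other tests; this is actually a convergent p-series with p=2 > 1)

Inconclusive (lim aₙ = 0; need another test)


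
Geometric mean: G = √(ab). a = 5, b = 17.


GM = √(5×17) = √85 = 9.2195

GM = 9.2195


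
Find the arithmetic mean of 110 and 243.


AM = (110 + 243)/2 = 353/2 = 176.5

AM = 176.5


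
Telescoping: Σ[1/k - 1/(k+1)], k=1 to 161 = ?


Telescoping: adjacent terms cancel.
= 1/1 - 1/162
= 1 - 1/162 = 161/162

Sum = 161/162


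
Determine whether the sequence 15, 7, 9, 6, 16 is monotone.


Differences: -8, 2, -3, 10
Difference at position 2 is +2 (> 0) but position 1 is -8 (< 0) — sequence both rises and falls
→ NOT monotonic

Not monotonic


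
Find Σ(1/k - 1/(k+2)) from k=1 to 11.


Telescoping with gap 2: two head and two tail terms survive.
= (1 + 1/2) - (1/12 + 1/13)
= 3/2 - 1/12 - 1/13 = 209/156

Sum = 209/156


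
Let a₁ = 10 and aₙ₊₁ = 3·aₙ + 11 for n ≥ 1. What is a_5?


Computing step by step:
a_1 = 10
a_2 = 41
a_3 = 134
a_4 = 413
a_5 = 1250


a_5 = 1250


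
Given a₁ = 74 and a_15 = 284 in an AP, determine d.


d = (aₙ - a₁)/(n-1)
= (284 - 74)/(15-1)
= 210/14 = 15

d = 15


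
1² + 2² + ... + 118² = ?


n = 118
n(n+1)(2n+1)/6 = 118×119×237/6
= 3327954/6 = 554659

Σk² = 554659


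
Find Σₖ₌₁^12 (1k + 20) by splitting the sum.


Σ(1k+20) = 1·Σk + 20·n
= 1·78 + 20·12
= 78 + 240 = 318

Σ = 318


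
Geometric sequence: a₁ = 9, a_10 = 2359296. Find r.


r^(n-1) = aₙ/a₁
r^9 = 2359296/9 = 262144
r = 262144^(1/9)
= 4

r = 4


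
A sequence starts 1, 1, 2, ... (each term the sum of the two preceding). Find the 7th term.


Computing iteratively: 1, 1, 2, 3, 5, 8, 13
a_7 = 13

a_7 = 13


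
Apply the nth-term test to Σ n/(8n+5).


lim(n→∞) n/(8n+5) = 1/8 = 1/8  (divide numerator and denominator by n)
lim aₙ = 1/8 ≠ 0 → series DIVERGES

Diverges (lim aₙ = 1/8 ≠ 0)


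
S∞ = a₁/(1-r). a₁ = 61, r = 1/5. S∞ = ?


S∞ = a₁/(1-r) = 61/(1 - 1/5)
= 61/(4/5)
= 305/4

S∞ = 305/4


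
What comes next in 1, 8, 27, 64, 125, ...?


Pattern: perfect cubes: n³
Terms: 1, 8, 27, 64, 125
Next term = 216

Next term = 216


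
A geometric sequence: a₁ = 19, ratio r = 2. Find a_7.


aₙ = a₁·r^(n-1)
= 19×2^6
= 19×64
= 1216

a_7 = 1216


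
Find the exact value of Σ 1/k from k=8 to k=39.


Σₖ₌8^39 1/k = 1/8 + 1/9 + 1/10 + ... + 1/39
= 115232869018999/69388720221600
≈ 1.6607

Sum = 115232869018999/69388720221600 ≈ 1.6607


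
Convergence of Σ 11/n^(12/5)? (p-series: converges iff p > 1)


p-series test: Σ c/n^p converges if p > 1, diverges if p ≤ 1 (constant c > 0 doesn't affect convergence).
p = 12/5
12/5 > 1 → CONVERGES

Converges (p = 12/5 > 1)


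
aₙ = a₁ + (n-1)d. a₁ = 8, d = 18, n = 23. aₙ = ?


aₙ = a₁ + (n-1)d
= 8 + (23-1)×18
= 8 + 396
= 404

a_23 = 404


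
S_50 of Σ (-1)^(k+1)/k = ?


S = 1 - 1/2 + 1/3 - 1/4 + 1/5 - 1/6 + 1/7 - 1/8 ± ...
= 0.6832
(Full series converges to +ln(2) ≈ +0.6931)

S_50 = 0.6832


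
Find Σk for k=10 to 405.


Σₖ₌10^405 k = Σₖ₌₁^405 k − Σₖ₌₁^9 k
= 405·406/2 − 9·10/2
= 82215 − 45 = 82170

Σk = 82170


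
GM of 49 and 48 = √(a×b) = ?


GM = √(49×48) = √2352 = 48.4974

GM = 48.4974


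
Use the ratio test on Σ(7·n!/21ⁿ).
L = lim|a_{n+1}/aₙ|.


aₙ = 7·n!/21^n
a_{n+1}/aₙ = (n+1)!/21^(n+1) × 21^n/n!  (constant 7 cancels)
= (n+1)/21
L = lim(n→∞) (n+1)/21 = ∞
L > 1 → series DIVERGES

Diverges (ratio test: L = ∞ > 1)


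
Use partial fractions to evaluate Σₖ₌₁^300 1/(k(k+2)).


1/(k(k+2)) = (1/2)·(1/k - 1/(k+2)) (partial fractions)
Telescoping: Σ = (1/2)·(1 + 1/2 - 1/301 - 1/302) = 67875/90902

Sum = 67875/90902


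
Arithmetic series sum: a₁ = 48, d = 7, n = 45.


aₙ = 48 + (45-1)×7 = 356
Sₙ = n(a₁+aₙ)/2 = 45×(48+356)/2
= 45×404/2 = 9090

S_45 = 9090


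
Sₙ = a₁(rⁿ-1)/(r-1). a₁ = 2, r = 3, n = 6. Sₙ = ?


Sₙ = 2×(3^6 - 1)/(3 - 1)
= 2×(729 - 1)/2
= 2×728/2
= 728

S_6 = 728


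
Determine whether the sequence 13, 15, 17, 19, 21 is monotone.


Differences: 2, 2, 2, 2
All differences > 0 → strictly INCREASING

Monotonically increasing


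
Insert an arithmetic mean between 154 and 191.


AM = (154 + 191)/2 = 345/2 = 172.5

AM = 172.5


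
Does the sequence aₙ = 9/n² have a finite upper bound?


a₁ = 9, a₂ = 9/4, a₃ = 9/9, ...
0 < aₙ ≤ 9 for all n ≥ 1
The sequence IS bounded

Bounded (0 < aₙ ≤ 9)


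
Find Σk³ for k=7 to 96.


Σₖ₌7^96 k³ = [96·97/2]² − [6·7/2]²
= 21678336 − 441 = 21677895

Σk³ = 21677895


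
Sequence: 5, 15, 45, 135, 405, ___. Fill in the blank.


Pattern: geometric (r=3)
Terms: 5, 15, 45, 135, 405
Next term = 1215

Next term = 1215


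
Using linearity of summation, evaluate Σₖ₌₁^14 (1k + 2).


Σ(1k+2) = 1·Σk + 2·n
= 1·105 + 2·14
= 105 + 28 = 133

Σ = 133


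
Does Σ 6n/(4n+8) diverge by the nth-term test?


lim(n→∞) 6n/(4n+8) = 6/4 = 3/2  (divide numerator and denominator by n)
lim aₙ = 3/2 ≠ 0 → series DIVERGES

Diverges (lim aₙ = 3/2 ≠ 0)


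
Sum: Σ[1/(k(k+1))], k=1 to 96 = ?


1/(k(k+1)) = 1/k - 1/(k+1) (partial fractions)
Telescoping: Σ = 1 - 1/97 = 96/97

Sum = 96/97


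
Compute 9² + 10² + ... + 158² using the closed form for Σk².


Σₖ₌9^158 k² = Σₖ₌₁^158 k² − Σₖ₌₁^8 k²
= 158·159·317/6 − 8·9·17/6
= 1327279 − 204 = 1327075

Σk² = 1327075


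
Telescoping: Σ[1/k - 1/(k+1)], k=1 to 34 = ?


Telescoping: adjacent terms cancel.
= 1/1 - 1/35
= 1 - 1/35 = 34/35

Sum = 34/35


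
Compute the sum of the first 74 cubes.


n(n+1)/2 = 74×75/2 = 2775
Σk³ = 2775² = 7700625

Σk³ = 7700625


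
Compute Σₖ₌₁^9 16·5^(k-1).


Sₙ = 16×(5^9 - 1)/(5 - 1)
= 16×(1953125 - 1)/4
= 16×1953124/4
= 7812496

S_9 = 7812496


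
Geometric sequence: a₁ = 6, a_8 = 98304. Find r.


r^(n-1) = aₙ/a₁
r^7 = 98304/6 = 16384
r = 16384^(1/7)
= 4

r = 4


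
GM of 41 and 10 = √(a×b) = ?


GM = √(41×10) = √410 = 20.2485

GM = 20.2485


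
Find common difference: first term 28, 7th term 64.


d = (aₙ - a₁)/(n-1)
= (64 - 28)/(7-1)
= 36/6 = 6

d = 6


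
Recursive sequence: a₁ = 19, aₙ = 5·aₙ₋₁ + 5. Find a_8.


Computing step by step:
a_1 = 19
a_2 = 100
a_3 = 505
a_4 = 2530
a_5 = 12655
a_6 = 63280
a_7 = 316405
a_8 = 1582030


a_8 = 1582030


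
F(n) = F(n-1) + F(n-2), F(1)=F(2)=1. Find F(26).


Fibonacci sequence: 1, 1, 2, 3, 5, 8, 13, 21, 34, 55, 89, ...
F(26) = 121393

F(26) = 121393


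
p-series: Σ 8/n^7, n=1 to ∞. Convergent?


p-series test: Σ c/n^p converges if p > 1, diverges if p ≤ 1 (constant c > 0 doesn't affect convergence).
p = 7
7 > 1 → CONVERGES

Converges (p = 7 > 1)


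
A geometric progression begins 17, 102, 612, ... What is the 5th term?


aₙ = a₁·r^(n-1)
= 17×6^4
= 17×1296
= 22032

a_5 = 22032


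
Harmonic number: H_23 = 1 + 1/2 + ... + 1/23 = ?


H_23 = 1/1 + 1/2 + 1/3 + ... + 1/23
= 444316699/118982864
≈ 3.7343

H_23 = 444316699/118982864 ≈ 3.7343


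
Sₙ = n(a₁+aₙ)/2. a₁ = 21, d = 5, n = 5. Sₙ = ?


aₙ = 21 + (5-1)×5 = 41
Sₙ = n(a₁+aₙ)/2 = 5×(21+41)/2
= 5×62/2 = 155

S_5 = 155


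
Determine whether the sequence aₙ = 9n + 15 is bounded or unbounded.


aₙ = 9n + 15 → as n→∞, aₙ→∞
No finite upper bound exists
The sequence is UNBOUNDED

Unbounded (aₙ → ∞ as n → ∞)


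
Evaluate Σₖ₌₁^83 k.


n(n+1)/2 = 83×84/2 = 6972/2 = 3486

Σk = 3486


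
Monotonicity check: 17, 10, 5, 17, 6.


Differences: -7, -5, 12, -11
Difference at position 3 is +12 (> 0) but position 1 is -7 (< 0) — sequence both rises and falls
→ NOT monotonic

Not monotonic


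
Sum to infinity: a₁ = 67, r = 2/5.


S∞ = a₁/(1-r) = 67/(1 - 2/5)
= 67/(3/5)
= 335/3

S∞ = 335/3


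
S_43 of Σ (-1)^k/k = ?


S = -1 + 1/2 - 1/3 + 1/4 - 1/5 + 1/6 - 1/7 + 1/8 ± ...
= -0.7046
(Full series converges to -ln(2) ≈ -0.6931)

S_43 = -0.7046


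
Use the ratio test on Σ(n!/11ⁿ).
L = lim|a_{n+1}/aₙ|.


aₙ = n!/11^n
a_{n+1}/aₙ = (n+1)!/11^(n+1) × 11^n/n!
= (n+1)/11
L = lim(n→∞) (n+1)/11 = ∞
L > 1 → series DIVERGES

Diverges (ratio test: L = ∞ > 1)


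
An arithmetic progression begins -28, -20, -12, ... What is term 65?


aₙ = a₁ + (n-1)d
= -28 + (65-1)×8
= -28 + 512
= 484

a_65 = 484


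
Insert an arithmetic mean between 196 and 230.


AM = (196 + 230)/2 = 426/2 = 213

AM = 213


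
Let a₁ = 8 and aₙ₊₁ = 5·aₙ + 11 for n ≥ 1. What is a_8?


Computing step by step:
a_1 = 8
a_2 = 51
a_3 = 266
a_4 = 1341
a_5 = 6716
a_6 = 33591
a_7 = 167966
a_8 = 839841


a_8 = 839841


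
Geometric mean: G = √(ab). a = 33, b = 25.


GM = √(33×25) = √825 = 28.7228

GM = 28.7228


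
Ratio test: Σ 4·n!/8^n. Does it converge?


aₙ = 4·n!/8^n
a_{n+1}/aₙ = (n+1)!/8^(n+1) × 8^n/n!  (constant 4 cancels)
= (n+1)/8
L = lim(n→∞) (n+1)/8 = ∞
L > 1 → series DIVERGES

Diverges (ratio test: L = ∞ > 1)


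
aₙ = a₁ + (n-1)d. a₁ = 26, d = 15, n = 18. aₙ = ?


aₙ = a₁ + (n-1)d
= 26 + (18-1)×15
= 26 + 255
= 281

a_18 = 281


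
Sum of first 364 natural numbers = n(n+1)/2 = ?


n(n+1)/2 = 364×365/2 = 132860/2 = 66430

Σk = 66430


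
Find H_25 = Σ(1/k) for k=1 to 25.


H_25 = 1/1 + 1/2 + 1/3 + ... + 1/25
= 34052522467/8923714800
≈ 3.816

H_25 = 34052522467/8923714800 ≈ 3.816


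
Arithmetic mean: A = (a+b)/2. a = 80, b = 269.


AM = (80 + 269)/2 = 349/2 = 174.5

AM = 174.5


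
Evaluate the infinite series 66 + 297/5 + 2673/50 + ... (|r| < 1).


S∞ = a₁/(1-r) = 66/(1 - 9/10)
= 66/(1/10)
= 660

S∞ = 660


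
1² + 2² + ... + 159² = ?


n = 159
n(n+1)(2n+1)/6 = 159×160×319/6
= 8115360/6 = 1352560

Σk² = 1352560


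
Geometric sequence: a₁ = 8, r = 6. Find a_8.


aₙ = a₁·r^(n-1)
= 8×6^7
= 8×279936
= 2239488

a_8 = 2239488


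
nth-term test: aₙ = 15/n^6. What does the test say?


lim(n→∞) 15/n^6 = 0
lim aₙ = 0 → nth-term test is INCONCLUSIVE
(Need other tests; this is actually a convergent p-series with p=6 > 1)

Inconclusive (lim aₙ = 0; need another test)


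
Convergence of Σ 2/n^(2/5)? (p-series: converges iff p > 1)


p-series test: Σ c/n^p converges if p > 1, diverges if p ≤ 1 (constant c > 0 doesn't affect convergence).
p = 2/5
2/5 ≤ 1 → DIVERGES

Diverges (p = 2/5 ≤ 1)


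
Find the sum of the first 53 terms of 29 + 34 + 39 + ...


aₙ = 29 + (53-1)×5 = 289
Sₙ = n(a₁+aₙ)/2 = 53×(29+289)/2
= 53×318/2 = 8427

S_53 = 8427


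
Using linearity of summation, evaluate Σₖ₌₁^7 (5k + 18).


Σ(5k+18) = 5·Σk + 18·n
= 5·28 + 18·7
= 140 + 126 = 266

Σ = 266


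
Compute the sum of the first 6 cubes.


n(n+1)/2 = 6×7/2 = 21
Σk³ = 21² = 441

Σk³ = 441


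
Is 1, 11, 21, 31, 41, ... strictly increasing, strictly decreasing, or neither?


Differences: 10, 10, 10, 10
All differences > 0 → strictly INCREASING

Monotonically increasing


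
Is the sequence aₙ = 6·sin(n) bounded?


For all n, -1 ≤ sin(n) ≤ 1, so -6 ≤ 6·sin(n) ≤ 6
Lower bound: -6, Upper bound: 6
The sequence IS bounded

Bounded (-6 ≤ aₙ ≤ 6)


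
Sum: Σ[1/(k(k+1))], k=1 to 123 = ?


1/(k(k+1)) = 1/k - 1/(k+1) (partial fractions)
Telescoping: Σ = 1 - 1/124 = 123/124

Sum = 123/124


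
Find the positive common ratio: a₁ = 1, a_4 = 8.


r^(n-1) = aₙ/a₁
r^3 = 8/1 = 8
r = 8^(1/3)
= 2

r = 2


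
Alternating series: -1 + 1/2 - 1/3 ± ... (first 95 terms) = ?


S = -1 + 1/2 - 1/3 + 1/4 - 1/5 + 1/6 - 1/7 + 1/8 ± ...
= -0.6984
(Full series converges to -ln(2) ≈ -0.6931)

S_95 = -0.6984


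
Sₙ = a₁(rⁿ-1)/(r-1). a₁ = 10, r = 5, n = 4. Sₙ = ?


Sₙ = 10×(5^4 - 1)/(5 - 1)
= 10×(625 - 1)/4
= 10×624/4
= 1560

S_4 = 1560


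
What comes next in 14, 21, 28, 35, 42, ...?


Pattern: arithmetic (d=7)
Terms: 14, 21, 28, 35, 42
Next term = 49

Next term = 49


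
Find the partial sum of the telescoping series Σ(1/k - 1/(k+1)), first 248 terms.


Telescoping: adjacent terms cancel.
= 1/1 - 1/249
= 1 - 1/249 = 248/249

Sum = 248/249


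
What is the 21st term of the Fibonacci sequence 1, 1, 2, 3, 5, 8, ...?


Fibonacci sequence: 1, 1, 2, 3, 5, 8, 13, 21, 34, 55, 89, ...
F(21) = 10946

F(21) = 10946


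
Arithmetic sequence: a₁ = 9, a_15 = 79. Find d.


d = (aₙ - a₁)/(n-1)
= (79 - 9)/(15-1)
= 70/14 = 5

d = 5


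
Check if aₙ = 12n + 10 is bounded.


aₙ = 12n + 10 → as n→∞, aₙ→∞
No finite upper bound exists
The sequence is UNBOUNDED

Unbounded (aₙ → ∞ as n → ∞)


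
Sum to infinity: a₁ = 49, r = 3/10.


S∞ = a₁/(1-r) = 49/(1 - 3/10)
= 49/(7/10)
= 70

S∞ = 70


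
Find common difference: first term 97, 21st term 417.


d = (aₙ - a₁)/(n-1)
= (417 - 97)/(21-1)
= 320/20 = 16

d = 16


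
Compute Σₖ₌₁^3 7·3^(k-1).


Sₙ = 7×(3^3 - 1)/(3 - 1)
= 7×(27 - 1)/2
= 7×26/2
= 91

S_3 = 91


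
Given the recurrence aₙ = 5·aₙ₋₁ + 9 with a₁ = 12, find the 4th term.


Computing step by step:
a_1 = 12
a_2 = 69
a_3 = 354
a_4 = 1779


a_4 = 1779


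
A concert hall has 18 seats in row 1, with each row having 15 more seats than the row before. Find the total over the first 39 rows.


aₙ = 18 + (39-1)×15 = 588
Sₙ = n(a₁+aₙ)/2 = 39×(18+588)/2
= 39×606/2 = 11817

S_39 = 11817


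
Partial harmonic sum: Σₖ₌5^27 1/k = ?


Σₖ₌5^27 1/k = 1/5 + 1/6 + 1/7 + ... + 1/27
= 145216599503/80313433200
≈ 1.8081

Sum = 145216599503/80313433200 ≈ 1.8081


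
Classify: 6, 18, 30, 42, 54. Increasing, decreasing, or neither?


Differences: 12, 12, 12, 12
All differences > 0 → strictly INCREASING

Monotonically increasing


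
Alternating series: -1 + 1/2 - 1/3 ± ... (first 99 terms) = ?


S = -1 + 1/2 - 1/3 + 1/4 - 1/5 + 1/6 - 1/7 + 1/8 ± ...
= -0.6982
(Full series converges to -ln(2) ≈ -0.6931)

S_99 = -0.6982


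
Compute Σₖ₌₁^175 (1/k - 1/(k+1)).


Telescoping: adjacent terms cancel.
= 1/1 - 1/176
= 1 - 1/176 = 175/176

Sum = 175/176


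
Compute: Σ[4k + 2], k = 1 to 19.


Σ(4k+2) = 4·Σk + 2·n
= 4·190 + 2·19
= 760 + 38 = 798

Σ = 798


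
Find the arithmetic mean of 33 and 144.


AM = (33 + 144)/2 = 177/2 = 88.5

AM = 88.5


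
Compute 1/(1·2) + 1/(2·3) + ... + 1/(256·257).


1/(k(k+1)) = 1/k - 1/(k+1) (partial fractions)
Telescoping: Σ = 1 - 1/257 = 256/257

Sum = 256/257


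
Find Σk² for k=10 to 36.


Σₖ₌10^36 k² = Σₖ₌₁^36 k² − Σₖ₌₁^9 k²
= 36·37·73/6 − 9·10·19/6
= 16206 − 285 = 15921

Σk² = 15921


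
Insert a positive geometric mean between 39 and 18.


GM = √(39×18) = √702 = 26.4953

GM = 26.4953


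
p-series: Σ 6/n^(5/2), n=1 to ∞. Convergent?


p-series test: Σ c/n^p converges if p > 1, diverges if p ≤ 1 (constant c > 0 doesn't affect convergence).
p = 5/2
5/2 > 1 → CONVERGES

Converges (p = 5/2 > 1)


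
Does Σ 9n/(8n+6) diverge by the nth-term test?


lim(n→∞) 9n/(8n+6) = 9/8 = 9/8  (divide numerator and denominator by n)
lim aₙ = 9/8 ≠ 0 → series DIVERGES

Diverges (lim aₙ = 9/8 ≠ 0)


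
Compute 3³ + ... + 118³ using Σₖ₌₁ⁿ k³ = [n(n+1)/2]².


Σₖ₌3^118 k³ = [118·119/2]² − [2·3/2]²
= 49294441 − 9 = 49294432

Σk³ = 49294432


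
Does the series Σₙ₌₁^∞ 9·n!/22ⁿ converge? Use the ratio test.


aₙ = 9·n!/22^n
a_{n+1}/aₙ = (n+1)!/22^(n+1) × 22^n/n!  (constant 9 cancels)
= (n+1)/22
L = lim(n→∞) (n+1)/22 = ∞
L > 1 → series DIVERGES

Diverges (ratio test: L = ∞ > 1)


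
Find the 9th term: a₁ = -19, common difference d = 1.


aₙ = a₁ + (n-1)d
= -19 + (9-1)×1
= -19 + 8
= -11

a_9 = -11


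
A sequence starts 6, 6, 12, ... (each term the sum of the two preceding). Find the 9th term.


Computing iteratively: 6, 6, 12, 18, 30, 48, 78, 126, 204
a_9 = 204

a_9 = 204


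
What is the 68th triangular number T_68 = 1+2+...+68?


n(n+1)/2 = 68×69/2 = 4692/2 = 2346

Σk = 2346


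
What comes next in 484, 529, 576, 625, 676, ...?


Pattern: perfect squares: n²
Terms: 484, 529, 576, 625, 676
Next term = 729

Next term = 729


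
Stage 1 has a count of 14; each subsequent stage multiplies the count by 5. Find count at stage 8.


aₙ = a₁·r^(n-1)
= 14×5^7
= 14×78125
= 1093750

a_8 = 1093750


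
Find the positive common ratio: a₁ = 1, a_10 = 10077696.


r^(n-1) = aₙ/a₁
r^9 = 10077696/1 = 10077696
r = 10077696^(1/9)
= 6

r = 6


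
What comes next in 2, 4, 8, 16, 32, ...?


Pattern: powers of 2: 2ⁿ
Terms: 2, 4, 8, 16, 32
Next term = 64

Next term = 64


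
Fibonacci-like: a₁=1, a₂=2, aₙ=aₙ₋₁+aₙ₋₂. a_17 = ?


Computing iteratively: 1, 2, 3, 5, 8, 13, 21, 34, 55, 89, 144, 233, ...
a_17 = 2584

a_17 = 2584


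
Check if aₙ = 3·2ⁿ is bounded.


aₙ = 3·2ⁿ → as n→∞, aₙ→∞ (since base 2 > 1)
No finite upper bound exists
The sequence is UNBOUNDED

Unbounded (aₙ → ∞ as n → ∞)


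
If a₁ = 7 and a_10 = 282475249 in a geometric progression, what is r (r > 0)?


r^(n-1) = aₙ/a₁
r^9 = 282475249/7 = 40353607
r = 40353607^(1/9)
= 7

r = 7


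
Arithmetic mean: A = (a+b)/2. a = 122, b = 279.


AM = (122 + 279)/2 = 401/2 = 200.5

AM = 200.5


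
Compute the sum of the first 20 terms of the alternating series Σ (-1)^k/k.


S = -1 + 1/2 - 1/3 + 1/4 - 1/5 + 1/6 - 1/7 + 1/8 ± ...
= -0.6688
(Full series converges to -ln(2) ≈ -0.6931)

S_20 = -0.6688


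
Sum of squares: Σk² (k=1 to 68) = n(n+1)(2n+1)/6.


n = 68
n(n+1)(2n+1)/6 = 68×69×137/6
= 642804/6 = 107134

Σk² = 107134


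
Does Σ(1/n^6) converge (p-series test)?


p-series test: Σ c/n^p converges if p > 1, diverges if p ≤ 1 (constant c > 0 doesn't affect convergence).
p = 6
6 > 1 → CONVERGES

Converges (p = 6 > 1)


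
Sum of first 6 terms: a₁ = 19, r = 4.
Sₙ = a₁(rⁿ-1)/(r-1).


Sₙ = 19×(4^6 - 1)/(4 - 1)
= 19×(4096 - 1)/3
= 19×4095/3
= 25935

S_6 = 25935


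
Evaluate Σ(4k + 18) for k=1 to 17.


Σ(4k+18) = 4·Σk + 18·n
= 4·153 + 18·17
= 612 + 306 = 918

Σ = 918


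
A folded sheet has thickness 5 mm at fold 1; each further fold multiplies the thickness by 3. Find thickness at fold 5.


aₙ = a₁·r^(n-1)
= 5×3^4
= 5×81
= 405

a_5 = 405


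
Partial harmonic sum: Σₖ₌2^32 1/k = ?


Σₖ₌2^32 1/k = 1/2 + 1/3 + 1/4 + ... + 1/32
= 441657572729039/144403552893600
≈ 3.0585

Sum = 441657572729039/144403552893600 ≈ 3.0585


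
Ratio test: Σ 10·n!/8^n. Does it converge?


aₙ = 10·n!/8^n
a_{n+1}/aₙ = (n+1)!/8^(n+1) × 8^n/n!  (constant 10 cancels)
= (n+1)/8
L = lim(n→∞) (n+1)/8 = ∞
L > 1 → series DIVERGES

Diverges (ratio test: L = ∞ > 1)


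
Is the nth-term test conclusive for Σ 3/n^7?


lim(n→∞) 3/n^7 = 0
lim aₙ = 0 → nth-term test is INCONCLUSIVE
(Need other tests; this is actually a convergent p-series with p=7 > 1)

Inconclusive (lim aₙ = 0; need another test)


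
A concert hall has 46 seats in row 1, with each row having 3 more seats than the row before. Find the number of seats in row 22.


aₙ = a₁ + (n-1)d
= 46 + (22-1)×3
= 46 + 63
= 109

a_22 = 109


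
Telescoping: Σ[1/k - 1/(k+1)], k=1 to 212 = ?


Telescoping: adjacent terms cancel.
= 1/1 - 1/213
= 1 - 1/213 = 212/213

Sum = 212/213


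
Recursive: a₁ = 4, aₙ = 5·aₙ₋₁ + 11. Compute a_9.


Computing step by step:
a_1 = 4
a_2 = 31
a_3 = 166
a_4 = 841
a_5 = 4216
a_6 = 21091
a_7 = 105466
a_8 = 527341
a_9 = 2636716


a_9 = 2636716


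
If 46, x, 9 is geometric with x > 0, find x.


GM = √(46×9) = √414 = 20.347

GM = 20.347


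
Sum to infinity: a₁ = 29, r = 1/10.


S∞ = a₁/(1-r) = 29/(1 - 1/10)
= 29/(9/10)
= 290/9

S∞ = 290/9


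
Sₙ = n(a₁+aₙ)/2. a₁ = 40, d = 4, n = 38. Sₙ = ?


aₙ = 40 + (38-1)×4 = 188
Sₙ = n(a₁+aₙ)/2 = 38×(40+188)/2
= 38×228/2 = 4332

S_38 = 4332


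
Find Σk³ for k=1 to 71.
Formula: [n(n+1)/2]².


n(n+1)/2 = 71×72/2 = 2556
Σk³ = 2556² = 6533136

Σk³ = 6533136


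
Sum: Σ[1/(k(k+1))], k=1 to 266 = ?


1/(k(k+1)) = 1/k - 1/(k+1) (partial fractions)
Telescoping: Σ = 1 - 1/267 = 266/267

Sum = 266/267


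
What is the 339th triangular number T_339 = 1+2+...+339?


n(n+1)/2 = 339×340/2 = 115260/2 = 57630

Σk = 57630


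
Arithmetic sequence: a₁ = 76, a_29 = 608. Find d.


d = (aₙ - a₁)/(n-1)
= (608 - 76)/(29-1)
= 532/28 = 19

d = 19


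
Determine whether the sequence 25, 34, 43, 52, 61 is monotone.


Differences: 9, 9, 9, 9
All differences > 0 → strictly INCREASING

Monotonically increasing


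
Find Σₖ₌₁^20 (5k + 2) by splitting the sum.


Σ(5k+2) = 5·Σk + 2·n
= 5·210 + 2·20
= 1050 + 40 = 1090

Σ = 1090


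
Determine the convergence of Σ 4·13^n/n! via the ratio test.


aₙ = 4·13^n/n!
a_{n+1}/aₙ = 13^(n+1)/(n+1)! × n!/13^n  (constant 4 cancels)
= 13/(n+1)
L = lim(n→∞) 13/(n+1) = 0
L < 1 → series CONVERGES

Converges (ratio test: L = 0 < 1)


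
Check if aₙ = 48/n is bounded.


a₁ = 48, a₂ = 48/2, a₃ = 48/3, ...
0 < aₙ ≤ 48 for all n ≥ 1
Lower bound: 0, Upper bound: 48
The sequence IS bounded

Bounded (0 < aₙ ≤ 48)


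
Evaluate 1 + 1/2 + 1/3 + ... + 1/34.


H_34 = 1/1 + 1/2 + 1/3 + ... + 1/34
= 54062195834749/13127595717600
≈ 4.1182

H_34 = 54062195834749/13127595717600 ≈ 4.1182


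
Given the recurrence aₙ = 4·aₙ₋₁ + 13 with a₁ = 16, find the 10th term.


Computing step by step:
a_1 = 16
a_2 = 77
a_3 = 321
a_4 = 1297
a_5 = 5201
a_6 = 20817
a_7 = 83281
a_8 = 333137
a_9 = 1332561
a_10 = 5330257


a_10 = 5330257


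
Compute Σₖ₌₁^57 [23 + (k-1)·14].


aₙ = 23 + (57-1)×14 = 807
Sₙ = n(a₁+aₙ)/2 = 57×(23+807)/2
= 57×830/2 = 23655

S_57 = 23655


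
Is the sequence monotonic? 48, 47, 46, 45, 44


Differences: -1, -1, -1, -1
All differences < 0 → strictly DECREASING

Monotonically decreasing


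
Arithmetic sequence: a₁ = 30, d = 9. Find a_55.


aₙ = a₁ + (n-1)d
= 30 + (55-1)×9
= 30 + 486
= 516

a_55 = 516


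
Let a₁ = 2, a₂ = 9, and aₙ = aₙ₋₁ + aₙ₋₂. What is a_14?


Computing iteratively: 2, 9, 11, 20, 31, 51, 82, 133, 215, 348, 563, 911, ...
a_14 = 2385

a_14 = 2385


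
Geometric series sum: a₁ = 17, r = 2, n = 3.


Sₙ = 17×(2^3 - 1)/(2 - 1)
= 17×(8 - 1)/1
= 17×7/1
= 119

S_3 = 119


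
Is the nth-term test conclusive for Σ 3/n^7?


lim(n→∞) 3/n^7 = 0
lim aₙ = 0 → nth-term test is INCONCLUSIVE
(Need other tests; this is actually a convergent p-series with p=7 > 1)

Inconclusive (lim aₙ = 0; need another test)


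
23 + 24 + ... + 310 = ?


Σₖ₌23^310 k = Σₖ₌₁^310 k − Σₖ₌₁^22 k
= 310·311/2 − 22·23/2
= 48205 − 253 = 47952

Σk = 47952


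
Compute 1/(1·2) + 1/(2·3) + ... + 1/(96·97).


1/(k(k+1)) = 1/k - 1/(k+1) (partial fractions)
Telescoping: Σ = 1 - 1/97 = 96/97

Sum = 96/97


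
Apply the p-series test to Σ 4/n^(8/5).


p-series test: Σ c/n^p converges if p > 1, diverges if p ≤ 1 (constant c > 0 doesn't affect convergence).
p = 8/5
8/5 > 1 → CONVERGES

Converges (p = 8/5 > 1)


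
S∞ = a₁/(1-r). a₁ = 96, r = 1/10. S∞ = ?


S∞ = a₁/(1-r) = 96/(1 - 1/10)
= 96/(9/10)
= 320/3

S∞ = 320/3


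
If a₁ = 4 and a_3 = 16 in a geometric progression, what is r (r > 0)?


r^(n-1) = aₙ/a₁
r^2 = 16/4 = 4
r = 4^(1/2)
= ±2; taking r > 0 gives r = 2

r = 2


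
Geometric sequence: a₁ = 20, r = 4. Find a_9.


aₙ = a₁·r^(n-1)
= 20×4^8
= 20×65536
= 1310720

a_9 = 1310720


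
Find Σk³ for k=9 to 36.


Σₖ₌9^36 k³ = [36·37/2]² − [8·9/2]²
= 443556 − 1296 = 442260

Σk³ = 442260


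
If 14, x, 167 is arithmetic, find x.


AM = (14 + 167)/2 = 181/2 = 90.5

AM = 90.5


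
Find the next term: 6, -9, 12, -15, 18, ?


Pattern: alternating sign, magnitude arithmetic (d=3)
Terms: 6, -9, 12, -15, 18
Next term = -21

Next term = -21


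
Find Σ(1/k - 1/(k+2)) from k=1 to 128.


Telescoping with gap 2: two head and two tail terms survive.
= (1 + 1/2) - (1/129 + 1/130)
= 3/2 - 1/129 - 1/130 = 12448/8385

Sum = 12448/8385


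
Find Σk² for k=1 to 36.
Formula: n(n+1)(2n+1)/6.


n = 36
n(n+1)(2n+1)/6 = 36×37×73/6
= 97236/6 = 16206

Σk² = 16206


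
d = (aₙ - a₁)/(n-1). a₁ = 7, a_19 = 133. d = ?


d = (aₙ - a₁)/(n-1)
= (133 - 7)/(19-1)
= 126/18 = 7

d = 7


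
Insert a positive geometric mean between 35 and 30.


GM = √(35×30) = √1050 = 32.4037

GM = 32.4037


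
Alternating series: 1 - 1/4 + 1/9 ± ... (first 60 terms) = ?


S = 1 - 1/4 + 1/9 - 1/16 + 1/25 - 1/36 + 1/49 - 1/64 ± ...
= 0.8223
(Full series converges to +π²/12 ≈ +0.8225)

S_60 = 0.8223


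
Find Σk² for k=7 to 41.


Σₖ₌7^41 k² = Σₖ₌₁^41 k² − Σₖ₌₁^6 k²
= 41·42·83/6 − 6·7·13/6
= 23821 − 91 = 23730

Σk² = 23730


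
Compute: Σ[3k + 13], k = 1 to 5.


Σ(3k+13) = 3·Σk + 13·n
= 3·15 + 13·5
= 45 + 65 = 110

Σ = 110


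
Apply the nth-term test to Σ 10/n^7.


lim(n→∞) 10/n^7 = 0
lim aₙ = 0 → nth-term test is INCONCLUSIVE
(Need other tests; this is actually a convergent p-series with p=7 > 1)

Inconclusive (lim aₙ = 0; need another test)


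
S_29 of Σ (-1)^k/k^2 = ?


S = -1 + 1/4 - 1/9 + 1/16 - 1/25 + 1/36 - 1/49 + 1/64 ± ...
= -0.823
(Full series converges to -π²/12 ≈ -0.8225)

S_29 = -0.823


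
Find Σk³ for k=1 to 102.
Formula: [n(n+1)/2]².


n(n+1)/2 = 102×103/2 = 5253
Σk³ = 5253² = 27594009

Σk³ = 27594009


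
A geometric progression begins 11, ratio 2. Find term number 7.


aₙ = a₁·r^(n-1)
= 11×2^6
= 11×64
= 704

a_7 = 704


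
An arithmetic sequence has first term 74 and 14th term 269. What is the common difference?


d = (aₙ - a₁)/(n-1)
= (269 - 74)/(14-1)
= 195/13 = 15

d = 15


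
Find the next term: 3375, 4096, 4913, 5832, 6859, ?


Pattern: perfect cubes: n³
Terms: 3375, 4096, 4913, 5832, 6859
Next term = 8000

Next term = 8000


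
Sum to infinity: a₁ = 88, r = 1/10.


S∞ = a₁/(1-r) = 88/(1 - 1/10)
= 88/(9/10)
= 880/9

S∞ = 880/9


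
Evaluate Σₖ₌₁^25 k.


n(n+1)/2 = 25×26/2 = 650/2 = 325

Σk = 325


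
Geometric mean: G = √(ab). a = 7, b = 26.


GM = √(7×26) = √182 = 13.4907

GM = 13.4907


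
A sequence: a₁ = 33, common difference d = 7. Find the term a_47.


aₙ = a₁ + (n-1)d
= 33 + (47-1)×7
= 33 + 322
= 355

a_47 = 355


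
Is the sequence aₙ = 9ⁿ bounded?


aₙ = 9ⁿ → as n→∞, aₙ→∞ (since base 9 > 1)
No finite upper bound exists
The sequence is UNBOUNDED

Unbounded (aₙ → ∞ as n → ∞)


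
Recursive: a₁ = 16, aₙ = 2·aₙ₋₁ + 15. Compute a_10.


Computing step by step:
a_1 = 16
a_2 = 47
a_3 = 109
a_4 = 233
a_5 = 481
a_6 = 977
a_7 = 1969
a_8 = 3953
a_9 = 7921
a_10 = 15857


a_10 = 15857


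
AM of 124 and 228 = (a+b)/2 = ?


AM = (124 + 228)/2 = 352/2 = 176

AM = 176


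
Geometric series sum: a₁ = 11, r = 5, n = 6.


Sₙ = 11×(5^6 - 1)/(5 - 1)
= 11×(15625 - 1)/4
= 11×15624/4
= 42966

S_6 = 42966


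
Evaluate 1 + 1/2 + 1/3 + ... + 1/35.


H_35 = 1/1 + 1/2 + 1/3 + ... + 1/35
= 54437269998109/13127595717600
≈ 4.1468

H_35 = 54437269998109/13127595717600 ≈ 4.1468


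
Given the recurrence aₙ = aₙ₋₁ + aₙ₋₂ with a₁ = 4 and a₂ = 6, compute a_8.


Computing iteratively: 4, 6, 10, 16, 26, 42, 68, 110
a_8 = 110

a_8 = 110


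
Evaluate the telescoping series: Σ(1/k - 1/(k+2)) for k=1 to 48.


Telescoping with gap 2: two head and two tail terms survive.
= (1 + 1/2) - (1/49 + 1/50)
= 3/2 - 1/49 - 1/50 = 1788/1225

Sum = 1788/1225


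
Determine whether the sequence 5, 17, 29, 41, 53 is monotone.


Differences: 12, 12, 12, 12
All differences > 0 → strictly INCREASING

Monotonically increasing


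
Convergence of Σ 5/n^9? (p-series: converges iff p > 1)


p-series test: Σ c/n^p converges if p > 1, diverges if p ≤ 1 (constant c > 0 doesn't affect convergence).
p = 9
9 > 1 → CONVERGES

Converges (p = 9 > 1)


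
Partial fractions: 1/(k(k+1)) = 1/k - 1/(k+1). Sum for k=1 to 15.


1/(k(k+1)) = 1/k - 1/(k+1) (partial fractions)
Telescoping: Σ = 1 - 1/16 = 15/16

Sum = 15/16


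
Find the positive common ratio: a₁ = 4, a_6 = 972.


r^(n-1) = aₙ/a₁
r^5 = 972/4 = 243
r = 243^(1/5)
= 3

r = 3


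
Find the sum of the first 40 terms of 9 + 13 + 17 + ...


aₙ = 9 + (40-1)×4 = 165
Sₙ = n(a₁+aₙ)/2 = 40×(9+165)/2
= 40×174/2 = 3480

S_40 = 3480


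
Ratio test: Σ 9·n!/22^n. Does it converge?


aₙ = 9·n!/22^n
a_{n+1}/aₙ = (n+1)!/22^(n+1) × 22^n/n!  (constant 9 cancels)
= (n+1)/22
L = lim(n→∞) (n+1)/22 = ∞
L > 1 → series DIVERGES

Diverges (ratio test: L = ∞ > 1)


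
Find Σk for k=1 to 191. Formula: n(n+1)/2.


n(n+1)/2 = 191×192/2 = 36672/2 = 18336

Σk = 18336


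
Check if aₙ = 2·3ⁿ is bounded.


aₙ = 2·3ⁿ → as n→∞, aₙ→∞ (since base 3 > 1)
No finite upper bound exists
The sequence is UNBOUNDED

Unbounded (aₙ → ∞ as n → ∞)


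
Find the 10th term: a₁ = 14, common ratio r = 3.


aₙ = a₁·r^(n-1)
= 14×3^9
= 14×19683
= 275562

a_10 = 275562


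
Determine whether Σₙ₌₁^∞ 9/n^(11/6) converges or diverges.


p-series test: Σ c/n^p converges if p > 1, diverges if p ≤ 1 (constant c > 0 doesn't affect convergence).
p = 11/6
11/6 > 1 → CONVERGES

Converges (p = 11/6 > 1)


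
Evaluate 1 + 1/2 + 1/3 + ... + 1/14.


H_14 = 1/1 + 1/2 + 1/3 + ... + 1/14
= 1171733/360360
≈ 3.2516

H_14 = 1171733/360360 ≈ 3.2516


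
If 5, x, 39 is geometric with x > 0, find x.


GM = √(5×39) = √195 = 13.9642

GM = 13.9642


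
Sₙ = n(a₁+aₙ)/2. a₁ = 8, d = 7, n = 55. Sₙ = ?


aₙ = 8 + (55-1)×7 = 386
Sₙ = n(a₁+aₙ)/2 = 55×(8+386)/2
= 55×394/2 = 10835

S_55 = 10835


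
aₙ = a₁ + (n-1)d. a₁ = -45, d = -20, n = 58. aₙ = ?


aₙ = a₁ + (n-1)d
= -45 + (58-1)×-20
= -45 - 1140
= -1185

a_58 = -1185


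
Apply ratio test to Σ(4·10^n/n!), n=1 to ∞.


aₙ = 4·10^n/n!
a_{n+1}/aₙ = 10^(n+1)/(n+1)! × n!/10^n  (constant 4 cancels)
= 10/(n+1)
L = lim(n→∞) 10/(n+1) = 0
L < 1 → series CONVERGES

Converges (ratio test: L = 0 < 1)


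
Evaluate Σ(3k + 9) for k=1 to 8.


Σ(3k+9) = 3·Σk + 9·n
= 3·36 + 9·8
= 108 + 72 = 180

Σ = 180


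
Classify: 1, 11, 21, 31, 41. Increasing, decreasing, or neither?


Differences: 10, 10, 10, 10
All differences > 0 → strictly INCREASING

Monotonically increasing


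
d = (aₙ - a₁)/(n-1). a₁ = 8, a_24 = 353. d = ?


d = (aₙ - a₁)/(n-1)
= (353 - 8)/(24-1)
= 345/23 = 15

d = 15


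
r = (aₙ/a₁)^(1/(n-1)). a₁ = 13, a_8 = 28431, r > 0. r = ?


r^(n-1) = aₙ/a₁
r^7 = 28431/13 = 2187
r = 2187^(1/7)
= 3

r = 3


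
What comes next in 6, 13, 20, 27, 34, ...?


Pattern: arithmetic (d=7)
Terms: 6, 13, 20, 27, 34
Next term = 41

Next term = 41


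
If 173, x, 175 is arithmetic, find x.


AM = (173 + 175)/2 = 348/2 = 174

AM = 174


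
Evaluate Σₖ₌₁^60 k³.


n(n+1)/2 = 60×61/2 = 1830
Σk³ = 1830² = 3348900

Σk³ = 3348900


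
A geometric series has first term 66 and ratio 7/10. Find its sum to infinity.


S∞ = a₁/(1-r) = 66/(1 - 7/10)
= 66/(3/10)
= 220

S∞ = 220


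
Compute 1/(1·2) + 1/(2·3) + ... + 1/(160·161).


1/(k(k+1)) = 1/k - 1/(k+1) (partial fractions)
Telescoping: Σ = 1 - 1/161 = 160/161

Sum = 160/161


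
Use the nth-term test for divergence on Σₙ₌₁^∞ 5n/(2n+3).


lim(n→∞) 5n/(2n+3) = 5/2 = 5/2  (divide numerator and denominator by n)
lim aₙ = 5/2 ≠ 0 → series DIVERGES

Diverges (lim aₙ = 5/2 ≠ 0)


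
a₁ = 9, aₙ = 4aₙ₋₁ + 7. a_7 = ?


Computing step by step:
a_1 = 9
a_2 = 43
a_3 = 179
a_4 = 723
a_5 = 2899
a_6 = 11603
a_7 = 46419


a_7 = 46419


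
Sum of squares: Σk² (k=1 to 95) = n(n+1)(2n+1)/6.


n = 95
n(n+1)(2n+1)/6 = 95×96×191/6
= 1741920/6 = 290320

Σk² = 290320


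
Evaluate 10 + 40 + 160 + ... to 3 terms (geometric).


Sₙ = 10×(4^3 - 1)/(4 - 1)
= 10×(64 - 1)/3
= 10×63/3
= 210

S_3 = 210


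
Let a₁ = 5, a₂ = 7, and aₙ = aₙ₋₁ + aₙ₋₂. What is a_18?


Computing iteratively: 5, 7, 12, 19, 31, 50, 81, 131, 212, 343, 555, 898, ...
a_18 = 16114

a_18 = 16114


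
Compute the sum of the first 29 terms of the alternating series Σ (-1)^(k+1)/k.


S = 1 - 1/2 + 1/3 - 1/4 + 1/5 - 1/6 + 1/7 - 1/8 ± ...
= 0.7101
(Full series converges to +ln(2) ≈ +0.6931)

S_29 = 0.7101


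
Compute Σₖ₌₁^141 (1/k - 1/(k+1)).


Telescoping: adjacent terms cancel.
= 1/1 - 1/142
= 1 - 1/142 = 141/142

Sum = 141/142


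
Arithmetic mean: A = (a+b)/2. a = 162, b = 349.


AM = (162 + 349)/2 = 511/2 = 255.5

AM = 255.5


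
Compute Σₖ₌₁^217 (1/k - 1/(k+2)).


Telescoping with gap 2: two head and two tail terms survive.
= (1 + 1/2) - (1/218 + 1/219)
= 3/2 - 1/218 - 1/219 = 35588/23871

Sum = 35588/23871


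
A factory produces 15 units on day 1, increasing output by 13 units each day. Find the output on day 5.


aₙ = a₁ + (n-1)d
= 15 + (5-1)×13
= 15 + 52
= 67

a_5 = 67


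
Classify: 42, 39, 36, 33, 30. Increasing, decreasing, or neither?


Differences: -3, -3, -3, -3
All differences < 0 → strictly DECREASING

Monotonically decreasing


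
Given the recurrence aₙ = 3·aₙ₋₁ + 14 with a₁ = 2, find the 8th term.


Computing step by step:
a_1 = 2
a_2 = 20
a_3 = 74
a_4 = 236
a_5 = 722
a_6 = 2180
a_7 = 6554
a_8 = 19676


a_8 = 19676


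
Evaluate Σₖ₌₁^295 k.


n(n+1)/2 = 295×296/2 = 87320/2 = 43660

Σk = 43660


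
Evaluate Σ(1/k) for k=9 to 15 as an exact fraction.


Σₖ₌9^15 1/k = 1/9 + 1/10 + 1/11 + 1/12 + 1/13 + 1/14 + 1/15
= 21635/36036
≈ 0.6004

Sum = 21635/36036 ≈ 0.6004


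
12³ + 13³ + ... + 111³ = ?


Σₖ₌12^111 k³ = [111·112/2]² − [11·12/2]²
= 38638656 − 4356 = 38634300

Σk³ = 38634300


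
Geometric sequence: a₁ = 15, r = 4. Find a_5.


aₙ = a₁·r^(n-1)
= 15×4^4
= 15×256
= 3840

a_5 = 3840


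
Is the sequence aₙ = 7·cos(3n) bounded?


For all n, -1 ≤ cos(3n) ≤ 1, so -7 ≤ 7·cos(3n) ≤ 7
Lower bound: -7, Upper bound: 7
The sequence IS bounded

Bounded (-7 ≤ aₙ ≤ 7)


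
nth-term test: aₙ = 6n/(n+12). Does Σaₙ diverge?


lim(n→∞) 6n/(n+12) = 6/1 = 6  (divide numerator and denominator by n)
lim aₙ = 6 ≠ 0 → series DIVERGES

Diverges (lim aₙ = 6 ≠ 0)


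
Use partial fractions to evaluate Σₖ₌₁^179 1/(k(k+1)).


1/(k(k+1)) = 1/k - 1/(k+1) (partial fractions)
Telescoping: Σ = 1 - 1/180 = 179/180

Sum = 179/180


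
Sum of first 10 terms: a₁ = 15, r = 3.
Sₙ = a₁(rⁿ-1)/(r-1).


Sₙ = 15×(3^10 - 1)/(3 - 1)
= 15×(59049 - 1)/2
= 15×59048/2
= 442860

S_10 = 442860


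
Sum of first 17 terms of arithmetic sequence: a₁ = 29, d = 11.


aₙ = 29 + (17-1)×11 = 205
Sₙ = n(a₁+aₙ)/2 = 17×(29+205)/2
= 17×234/2 = 1989

S_17 = 1989


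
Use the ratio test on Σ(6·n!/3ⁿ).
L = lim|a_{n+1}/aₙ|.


aₙ = 6·n!/3^n
a_{n+1}/aₙ = (n+1)!/3^(n+1) × 3^n/n!  (constant 6 cancels)
= (n+1)/3
L = lim(n→∞) (n+1)/3 = ∞
L > 1 → series DIVERGES

Diverges (ratio test: L = ∞ > 1)


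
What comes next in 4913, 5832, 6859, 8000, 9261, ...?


Pattern: perfect cubes: n³
Terms: 4913, 5832, 6859, 8000, 9261
Next term = 10648

Next term = 10648


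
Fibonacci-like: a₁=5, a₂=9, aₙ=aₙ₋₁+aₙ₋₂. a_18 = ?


Computing iteratively: 5, 9, 14, 23, 37, 60, 97, 157, 254, 411, 665, 1076, ...
a_18 = 19308

a_18 = 19308


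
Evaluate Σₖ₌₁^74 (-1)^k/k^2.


S = -1 + 1/4 - 1/9 + 1/16 - 1/25 + 1/36 - 1/49 + 1/64 ± ...
= -0.8224
(Full series converges to -π²/12 ≈ -0.8225)

S_74 = -0.8224


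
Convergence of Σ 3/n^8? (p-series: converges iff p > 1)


p-series test: Σ c/n^p converges if p > 1, diverges if p ≤ 1 (constant c > 0 doesn't affect convergence).
p = 8
8 > 1 → CONVERGES

Converges (p = 8 > 1)


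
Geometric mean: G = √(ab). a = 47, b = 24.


GM = √(47×24) = √1128 = 33.5857

GM = 33.5857


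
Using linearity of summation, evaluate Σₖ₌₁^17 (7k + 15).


Σ(7k+15) = 7·Σk + 15·n
= 7·153 + 15·17
= 1071 + 255 = 1326

Σ = 1326


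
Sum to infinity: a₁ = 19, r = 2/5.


S∞ = a₁/(1-r) = 19/(1 - 2/5)
= 19/(3/5)
= 95/3

S∞ = 95/3


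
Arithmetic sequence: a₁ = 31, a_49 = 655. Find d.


d = (aₙ - a₁)/(n-1)
= (655 - 31)/(49-1)
= 624/48 = 13

d = 13


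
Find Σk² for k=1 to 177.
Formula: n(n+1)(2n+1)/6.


n = 177
n(n+1)(2n+1)/6 = 177×178×355/6
= 11184630/6 = 1864105

Σk² = 1864105


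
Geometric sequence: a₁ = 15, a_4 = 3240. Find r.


r^(n-1) = aₙ/a₁
r^3 = 3240/15 = 216
r = 216^(1/3)
= 6

r = 6
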